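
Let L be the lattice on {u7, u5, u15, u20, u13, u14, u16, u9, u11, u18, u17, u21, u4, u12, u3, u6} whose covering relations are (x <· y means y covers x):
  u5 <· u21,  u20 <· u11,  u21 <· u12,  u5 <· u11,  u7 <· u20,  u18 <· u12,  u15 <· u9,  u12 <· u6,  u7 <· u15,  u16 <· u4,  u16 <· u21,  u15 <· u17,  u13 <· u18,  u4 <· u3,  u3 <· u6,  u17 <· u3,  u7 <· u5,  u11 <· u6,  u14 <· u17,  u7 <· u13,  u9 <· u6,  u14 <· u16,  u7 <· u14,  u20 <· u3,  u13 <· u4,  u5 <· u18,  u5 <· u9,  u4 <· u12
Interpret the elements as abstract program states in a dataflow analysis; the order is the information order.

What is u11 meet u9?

u5

Common lower bounds of {u11, u9}: u5, u7.
The greatest among these is u5.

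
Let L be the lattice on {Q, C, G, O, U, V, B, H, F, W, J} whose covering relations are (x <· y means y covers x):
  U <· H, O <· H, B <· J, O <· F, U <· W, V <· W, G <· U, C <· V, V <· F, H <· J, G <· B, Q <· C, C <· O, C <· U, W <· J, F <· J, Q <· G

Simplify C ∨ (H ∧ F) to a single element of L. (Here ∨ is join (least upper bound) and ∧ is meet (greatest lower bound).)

O

H ∧ F = O
C ∨ O = O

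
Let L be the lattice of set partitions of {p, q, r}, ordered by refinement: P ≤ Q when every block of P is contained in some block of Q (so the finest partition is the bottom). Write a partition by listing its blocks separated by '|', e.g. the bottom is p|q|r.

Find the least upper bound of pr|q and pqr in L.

pqr

The join of pr|q and pqr merges any blocks that overlap across the partitions, giving pqr.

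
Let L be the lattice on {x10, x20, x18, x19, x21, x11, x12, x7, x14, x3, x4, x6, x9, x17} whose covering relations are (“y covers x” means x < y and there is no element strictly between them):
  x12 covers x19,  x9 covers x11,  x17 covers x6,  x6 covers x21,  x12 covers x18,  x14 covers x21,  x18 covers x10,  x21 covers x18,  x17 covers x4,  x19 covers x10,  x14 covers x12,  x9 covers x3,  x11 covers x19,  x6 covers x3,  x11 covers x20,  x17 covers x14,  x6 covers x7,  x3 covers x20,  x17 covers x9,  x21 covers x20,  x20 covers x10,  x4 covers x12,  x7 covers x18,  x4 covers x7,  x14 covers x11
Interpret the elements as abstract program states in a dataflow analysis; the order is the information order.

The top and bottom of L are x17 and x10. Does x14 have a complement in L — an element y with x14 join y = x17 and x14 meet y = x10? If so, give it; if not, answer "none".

For every candidate y, either x14 ∨ y ≠ x17 or x14 ∧ y ≠ x10; no complement exists.

none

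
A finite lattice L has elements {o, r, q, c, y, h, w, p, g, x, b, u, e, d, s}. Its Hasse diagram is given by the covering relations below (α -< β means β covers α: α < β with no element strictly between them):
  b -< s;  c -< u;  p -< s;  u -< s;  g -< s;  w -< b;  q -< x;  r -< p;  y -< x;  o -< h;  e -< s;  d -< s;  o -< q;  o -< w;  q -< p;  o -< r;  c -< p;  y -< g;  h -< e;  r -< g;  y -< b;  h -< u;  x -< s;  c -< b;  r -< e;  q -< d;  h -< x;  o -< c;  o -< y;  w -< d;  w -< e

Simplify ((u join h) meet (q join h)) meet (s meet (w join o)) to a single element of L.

u ∨ h = u
q ∨ h = x
u ∧ x = h
w ∨ o = w
s ∧ w = w
h ∧ w = o

o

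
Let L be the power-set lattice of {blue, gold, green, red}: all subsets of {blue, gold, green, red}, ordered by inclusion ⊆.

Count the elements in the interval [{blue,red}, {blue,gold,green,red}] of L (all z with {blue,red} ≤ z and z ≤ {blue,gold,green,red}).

The interval [{blue,red}, {blue,gold,green,red}] = {{blue,gold,green,red}, {blue,gold,red}, {blue,green,red}, {blue,red}}, which has 4 elements.

4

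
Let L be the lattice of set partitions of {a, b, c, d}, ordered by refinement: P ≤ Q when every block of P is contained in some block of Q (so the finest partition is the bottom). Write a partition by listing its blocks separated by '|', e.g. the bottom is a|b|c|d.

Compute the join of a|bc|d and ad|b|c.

ad|bc

The join of a|bc|d and ad|b|c merges any blocks that overlap across the partitions, giving ad|bc.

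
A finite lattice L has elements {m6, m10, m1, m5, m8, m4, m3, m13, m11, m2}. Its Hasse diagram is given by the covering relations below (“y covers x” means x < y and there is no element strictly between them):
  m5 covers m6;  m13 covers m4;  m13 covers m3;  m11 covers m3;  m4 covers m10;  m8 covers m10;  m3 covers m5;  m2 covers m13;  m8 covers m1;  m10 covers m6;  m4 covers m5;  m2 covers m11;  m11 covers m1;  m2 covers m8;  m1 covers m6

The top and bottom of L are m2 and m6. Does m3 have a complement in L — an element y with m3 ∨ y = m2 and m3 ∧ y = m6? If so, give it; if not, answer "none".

m8

Need y with m3 ∨ y = m2 and m3 ∧ y = m6.
Checking each element gives: m8.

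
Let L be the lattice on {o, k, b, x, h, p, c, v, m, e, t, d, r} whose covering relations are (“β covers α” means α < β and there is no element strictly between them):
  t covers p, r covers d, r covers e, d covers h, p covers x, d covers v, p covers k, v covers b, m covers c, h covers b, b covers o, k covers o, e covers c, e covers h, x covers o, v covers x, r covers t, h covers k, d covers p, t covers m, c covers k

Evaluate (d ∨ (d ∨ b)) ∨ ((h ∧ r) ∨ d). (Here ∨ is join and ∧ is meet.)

d ∨ b = d
d ∨ d = d
h ∧ r = h
h ∨ d = d
d ∨ d = d

d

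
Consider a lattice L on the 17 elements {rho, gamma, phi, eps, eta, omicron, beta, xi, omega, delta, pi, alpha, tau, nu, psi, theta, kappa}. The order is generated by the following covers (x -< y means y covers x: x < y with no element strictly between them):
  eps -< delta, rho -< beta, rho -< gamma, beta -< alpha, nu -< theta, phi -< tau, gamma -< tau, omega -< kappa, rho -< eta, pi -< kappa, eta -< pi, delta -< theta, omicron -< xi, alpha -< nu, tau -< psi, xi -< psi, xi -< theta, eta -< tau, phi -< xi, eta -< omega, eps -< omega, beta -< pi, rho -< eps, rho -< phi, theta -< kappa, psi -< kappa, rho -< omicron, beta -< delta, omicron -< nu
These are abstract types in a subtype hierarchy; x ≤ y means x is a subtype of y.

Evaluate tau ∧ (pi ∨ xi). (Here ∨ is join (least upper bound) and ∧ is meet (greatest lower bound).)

pi ∨ xi = kappa
tau ∧ kappa = tau

tau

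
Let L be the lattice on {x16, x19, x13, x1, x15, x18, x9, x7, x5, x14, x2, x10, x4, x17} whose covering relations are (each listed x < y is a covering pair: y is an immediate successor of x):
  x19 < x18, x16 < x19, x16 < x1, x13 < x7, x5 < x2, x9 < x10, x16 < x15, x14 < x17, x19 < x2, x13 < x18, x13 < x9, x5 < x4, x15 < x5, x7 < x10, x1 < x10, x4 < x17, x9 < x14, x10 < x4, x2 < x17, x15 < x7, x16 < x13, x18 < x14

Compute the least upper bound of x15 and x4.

x4

Common upper bounds of {x15, x4}: x17, x4.
The least among these is x4.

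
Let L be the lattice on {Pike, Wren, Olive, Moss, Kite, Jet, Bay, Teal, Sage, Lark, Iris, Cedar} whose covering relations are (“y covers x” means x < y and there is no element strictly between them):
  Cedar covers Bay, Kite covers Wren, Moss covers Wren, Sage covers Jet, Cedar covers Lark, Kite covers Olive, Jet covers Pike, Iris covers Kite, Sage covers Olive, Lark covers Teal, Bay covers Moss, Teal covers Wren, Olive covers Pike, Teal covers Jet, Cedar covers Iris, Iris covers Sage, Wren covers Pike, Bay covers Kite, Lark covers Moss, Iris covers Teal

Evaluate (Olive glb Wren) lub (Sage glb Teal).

Olive ∧ Wren = Pike
Sage ∧ Teal = Jet
Pike ∨ Jet = Jet

Jet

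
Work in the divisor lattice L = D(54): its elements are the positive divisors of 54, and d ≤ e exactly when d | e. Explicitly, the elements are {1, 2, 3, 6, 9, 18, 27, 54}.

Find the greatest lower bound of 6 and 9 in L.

In the divisibility order, the meet is the greatest common divisor: gcd(6, 9) = 3.

3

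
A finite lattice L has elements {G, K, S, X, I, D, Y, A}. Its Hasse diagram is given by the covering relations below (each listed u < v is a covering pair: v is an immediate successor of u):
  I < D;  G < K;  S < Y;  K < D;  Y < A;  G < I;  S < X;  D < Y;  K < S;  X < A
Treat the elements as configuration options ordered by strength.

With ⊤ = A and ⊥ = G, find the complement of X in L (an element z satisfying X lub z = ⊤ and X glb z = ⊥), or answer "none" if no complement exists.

I

Need z with X ∨ z = A and X ∧ z = G.
Checking each element gives: I.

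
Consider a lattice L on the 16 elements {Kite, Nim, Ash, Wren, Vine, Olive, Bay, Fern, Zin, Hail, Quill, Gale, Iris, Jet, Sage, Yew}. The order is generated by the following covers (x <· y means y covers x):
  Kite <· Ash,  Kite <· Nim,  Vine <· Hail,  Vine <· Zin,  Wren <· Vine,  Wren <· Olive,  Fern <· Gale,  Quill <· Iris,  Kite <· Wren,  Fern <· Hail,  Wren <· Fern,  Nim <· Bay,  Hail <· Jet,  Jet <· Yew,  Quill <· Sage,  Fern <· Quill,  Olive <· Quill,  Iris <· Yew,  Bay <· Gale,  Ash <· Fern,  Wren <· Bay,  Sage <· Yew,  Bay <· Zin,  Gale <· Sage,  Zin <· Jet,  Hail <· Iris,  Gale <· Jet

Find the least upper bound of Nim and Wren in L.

Common upper bounds of {Nim, Wren}: Bay, Gale, Jet, Sage, Yew, Zin.
The least among these is Bay.

Bay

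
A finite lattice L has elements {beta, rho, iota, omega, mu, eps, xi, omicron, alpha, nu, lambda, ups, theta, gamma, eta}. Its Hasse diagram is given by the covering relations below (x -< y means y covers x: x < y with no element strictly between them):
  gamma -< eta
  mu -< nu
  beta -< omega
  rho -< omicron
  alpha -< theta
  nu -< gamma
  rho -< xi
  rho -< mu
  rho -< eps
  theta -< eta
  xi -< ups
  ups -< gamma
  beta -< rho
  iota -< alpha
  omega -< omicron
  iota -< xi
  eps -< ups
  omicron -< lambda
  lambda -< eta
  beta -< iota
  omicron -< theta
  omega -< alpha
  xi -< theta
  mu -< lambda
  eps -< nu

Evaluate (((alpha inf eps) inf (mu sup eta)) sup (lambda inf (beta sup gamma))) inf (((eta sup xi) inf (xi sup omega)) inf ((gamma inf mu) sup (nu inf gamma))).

alpha ∧ eps = beta
mu ∨ eta = eta
beta ∧ eta = beta
beta ∨ gamma = gamma
lambda ∧ gamma = mu
beta ∨ mu = mu
eta ∨ xi = eta
xi ∨ omega = theta
eta ∧ theta = theta
gamma ∧ mu = mu
nu ∧ gamma = nu
mu ∨ nu = nu
theta ∧ nu = rho
mu ∧ rho = rho

rho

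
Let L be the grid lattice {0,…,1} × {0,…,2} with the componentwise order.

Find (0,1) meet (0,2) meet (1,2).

(0,1)

Common lower bounds of {(0,1), (0,2), (1,2)}: (0,0), (0,1).
The greatest among these is (0,1).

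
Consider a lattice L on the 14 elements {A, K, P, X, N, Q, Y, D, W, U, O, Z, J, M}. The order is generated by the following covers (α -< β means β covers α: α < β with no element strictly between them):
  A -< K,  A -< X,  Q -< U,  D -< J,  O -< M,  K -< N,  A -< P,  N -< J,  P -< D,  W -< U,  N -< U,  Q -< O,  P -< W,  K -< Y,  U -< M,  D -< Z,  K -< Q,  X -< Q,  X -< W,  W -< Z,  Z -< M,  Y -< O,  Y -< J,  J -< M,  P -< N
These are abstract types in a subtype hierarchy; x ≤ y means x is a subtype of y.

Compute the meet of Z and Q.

X

Common lower bounds of {Z, Q}: A, X.
The greatest among these is X.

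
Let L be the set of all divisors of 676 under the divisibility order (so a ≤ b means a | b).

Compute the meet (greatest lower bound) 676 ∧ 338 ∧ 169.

169

In the divisibility order, the meet is the greatest common divisor: gcd(676, 338, 169) = 169.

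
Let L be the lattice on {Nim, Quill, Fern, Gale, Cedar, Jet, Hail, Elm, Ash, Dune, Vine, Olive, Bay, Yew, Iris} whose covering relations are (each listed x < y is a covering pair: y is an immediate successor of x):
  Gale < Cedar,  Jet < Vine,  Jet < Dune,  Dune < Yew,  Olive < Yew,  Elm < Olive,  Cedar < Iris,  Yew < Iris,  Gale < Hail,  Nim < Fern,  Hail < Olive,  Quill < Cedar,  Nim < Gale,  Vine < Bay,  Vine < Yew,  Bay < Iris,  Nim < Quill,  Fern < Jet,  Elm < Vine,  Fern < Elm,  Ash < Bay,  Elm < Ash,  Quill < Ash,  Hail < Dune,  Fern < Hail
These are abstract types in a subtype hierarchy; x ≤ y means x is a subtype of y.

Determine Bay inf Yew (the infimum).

Vine

Common lower bounds of {Bay, Yew}: Elm, Fern, Jet, Nim, Vine.
The greatest among these is Vine.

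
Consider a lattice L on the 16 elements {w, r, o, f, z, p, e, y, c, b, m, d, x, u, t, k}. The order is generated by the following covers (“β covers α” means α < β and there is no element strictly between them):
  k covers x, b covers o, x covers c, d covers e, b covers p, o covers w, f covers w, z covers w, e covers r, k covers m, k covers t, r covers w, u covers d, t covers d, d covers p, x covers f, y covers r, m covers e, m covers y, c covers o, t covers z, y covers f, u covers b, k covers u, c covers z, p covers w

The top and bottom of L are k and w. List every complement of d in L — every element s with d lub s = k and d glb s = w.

c, f, x

Need s with d ∨ s = k and d ∧ s = w.
Checking each element gives: c, f, x.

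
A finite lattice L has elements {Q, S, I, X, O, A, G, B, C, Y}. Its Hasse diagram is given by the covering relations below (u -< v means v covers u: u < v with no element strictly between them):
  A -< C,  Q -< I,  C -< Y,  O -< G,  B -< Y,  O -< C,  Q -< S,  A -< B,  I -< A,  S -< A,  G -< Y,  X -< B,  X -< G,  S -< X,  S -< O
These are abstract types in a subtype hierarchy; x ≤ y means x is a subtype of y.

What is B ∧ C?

A

Common lower bounds of {B, C}: A, I, Q, S.
The greatest among these is A.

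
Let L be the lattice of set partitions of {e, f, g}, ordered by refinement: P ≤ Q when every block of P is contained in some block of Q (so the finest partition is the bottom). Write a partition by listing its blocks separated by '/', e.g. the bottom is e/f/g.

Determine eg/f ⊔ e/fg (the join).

Common upper bounds of {eg/f, e/fg}: efg.
The least among these is efg.

efg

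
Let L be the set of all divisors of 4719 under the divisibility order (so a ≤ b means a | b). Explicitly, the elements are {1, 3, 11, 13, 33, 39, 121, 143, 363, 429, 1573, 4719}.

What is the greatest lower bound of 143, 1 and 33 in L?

In the divisibility order, the meet is the greatest common divisor: gcd(143, 1, 33) = 1.

1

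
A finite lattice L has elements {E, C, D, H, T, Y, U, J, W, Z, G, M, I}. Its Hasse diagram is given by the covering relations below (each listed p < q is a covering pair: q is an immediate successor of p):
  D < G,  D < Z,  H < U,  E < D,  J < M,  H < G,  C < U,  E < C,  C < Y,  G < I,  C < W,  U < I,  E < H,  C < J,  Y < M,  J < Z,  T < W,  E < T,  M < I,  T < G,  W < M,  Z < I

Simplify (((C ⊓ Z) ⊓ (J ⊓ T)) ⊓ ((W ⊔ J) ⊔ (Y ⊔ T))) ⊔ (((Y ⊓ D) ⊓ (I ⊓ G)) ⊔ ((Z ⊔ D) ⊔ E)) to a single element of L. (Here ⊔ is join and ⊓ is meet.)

Z

C ∧ Z = C
J ∧ T = E
C ∧ E = E
W ∨ J = M
Y ∨ T = M
M ∨ M = M
E ∧ M = E
Y ∧ D = E
I ∧ G = G
E ∧ G = E
Z ∨ D = Z
Z ∨ E = Z
E ∨ Z = Z
E ∨ Z = Z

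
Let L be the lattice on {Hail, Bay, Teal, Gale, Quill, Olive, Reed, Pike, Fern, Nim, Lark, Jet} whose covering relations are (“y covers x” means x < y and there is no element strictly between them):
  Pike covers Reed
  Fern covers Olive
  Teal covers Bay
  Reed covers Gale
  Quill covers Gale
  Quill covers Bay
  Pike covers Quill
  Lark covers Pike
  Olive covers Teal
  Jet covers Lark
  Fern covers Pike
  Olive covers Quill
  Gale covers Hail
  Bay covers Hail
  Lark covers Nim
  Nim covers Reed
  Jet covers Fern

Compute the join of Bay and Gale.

Common upper bounds of {Bay, Gale}: Fern, Jet, Lark, Olive, Pike, Quill.
The least among these is Quill.

Quill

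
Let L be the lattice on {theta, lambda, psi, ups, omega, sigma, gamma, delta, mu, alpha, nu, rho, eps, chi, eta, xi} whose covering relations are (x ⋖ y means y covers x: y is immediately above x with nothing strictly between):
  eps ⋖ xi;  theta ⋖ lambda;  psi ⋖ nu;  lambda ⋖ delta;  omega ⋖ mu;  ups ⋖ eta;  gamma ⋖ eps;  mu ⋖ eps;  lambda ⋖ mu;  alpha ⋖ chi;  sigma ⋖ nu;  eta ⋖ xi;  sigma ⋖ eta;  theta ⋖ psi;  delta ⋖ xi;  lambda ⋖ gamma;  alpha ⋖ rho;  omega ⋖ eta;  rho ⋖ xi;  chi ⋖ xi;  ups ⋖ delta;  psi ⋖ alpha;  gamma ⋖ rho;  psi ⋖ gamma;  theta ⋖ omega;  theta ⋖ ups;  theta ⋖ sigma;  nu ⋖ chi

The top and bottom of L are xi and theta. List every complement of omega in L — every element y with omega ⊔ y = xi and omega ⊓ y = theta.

Need y with omega ∨ y = xi and omega ∧ y = theta.
Checking each element gives: alpha, chi, delta, nu, rho.

alpha, chi, delta, nu, rho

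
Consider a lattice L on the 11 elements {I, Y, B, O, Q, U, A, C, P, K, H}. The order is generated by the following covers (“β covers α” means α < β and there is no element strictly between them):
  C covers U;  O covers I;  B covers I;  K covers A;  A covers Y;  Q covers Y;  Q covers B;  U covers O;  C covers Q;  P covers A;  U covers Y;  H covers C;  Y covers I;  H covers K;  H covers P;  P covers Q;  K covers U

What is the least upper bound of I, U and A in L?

K

Common upper bounds of {I, U, A}: H, K.
The least among these is K.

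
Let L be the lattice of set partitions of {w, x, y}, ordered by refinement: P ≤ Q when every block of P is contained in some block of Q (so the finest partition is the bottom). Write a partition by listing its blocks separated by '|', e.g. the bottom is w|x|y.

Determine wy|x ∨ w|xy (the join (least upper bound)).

The join of wy|x and w|xy merges any blocks that overlap across the partitions, giving wxy.

wxy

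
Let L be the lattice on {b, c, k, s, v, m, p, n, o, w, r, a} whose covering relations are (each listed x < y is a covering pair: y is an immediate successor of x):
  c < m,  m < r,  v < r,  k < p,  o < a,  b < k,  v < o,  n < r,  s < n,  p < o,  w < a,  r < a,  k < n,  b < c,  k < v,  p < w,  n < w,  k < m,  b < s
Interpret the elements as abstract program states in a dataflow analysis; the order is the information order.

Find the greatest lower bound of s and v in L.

b

Common lower bounds of {s, v}: b.
The greatest among these is b.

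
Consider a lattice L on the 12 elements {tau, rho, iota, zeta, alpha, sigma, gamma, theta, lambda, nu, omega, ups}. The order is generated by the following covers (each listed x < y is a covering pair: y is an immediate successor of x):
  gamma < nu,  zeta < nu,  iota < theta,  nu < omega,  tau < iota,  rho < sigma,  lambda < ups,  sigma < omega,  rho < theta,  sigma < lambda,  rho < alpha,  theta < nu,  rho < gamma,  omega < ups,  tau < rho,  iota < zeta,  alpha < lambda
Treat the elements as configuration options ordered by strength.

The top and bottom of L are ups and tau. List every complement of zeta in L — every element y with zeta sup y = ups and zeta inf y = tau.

alpha, lambda

Need y with zeta ∨ y = ups and zeta ∧ y = tau.
Checking each element gives: alpha, lambda.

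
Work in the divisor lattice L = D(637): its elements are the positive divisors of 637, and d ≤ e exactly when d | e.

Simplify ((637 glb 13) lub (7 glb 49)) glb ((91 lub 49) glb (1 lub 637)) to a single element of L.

637 ∧ 13 = 13
7 ∧ 49 = 7
13 ∨ 7 = 91
91 ∨ 49 = 637
1 ∨ 637 = 637
637 ∧ 637 = 637
91 ∧ 637 = 91

91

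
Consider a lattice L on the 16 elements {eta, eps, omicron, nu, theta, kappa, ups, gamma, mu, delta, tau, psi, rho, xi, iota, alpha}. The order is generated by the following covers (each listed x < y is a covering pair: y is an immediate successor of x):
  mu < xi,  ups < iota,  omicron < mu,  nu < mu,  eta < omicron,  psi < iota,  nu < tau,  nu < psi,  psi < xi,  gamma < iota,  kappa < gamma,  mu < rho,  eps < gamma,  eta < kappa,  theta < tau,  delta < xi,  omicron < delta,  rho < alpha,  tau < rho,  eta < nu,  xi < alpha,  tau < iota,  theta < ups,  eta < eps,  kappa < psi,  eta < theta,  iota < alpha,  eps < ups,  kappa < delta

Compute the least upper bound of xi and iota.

alpha

Common upper bounds of {xi, iota}: alpha.
The least among these is alpha.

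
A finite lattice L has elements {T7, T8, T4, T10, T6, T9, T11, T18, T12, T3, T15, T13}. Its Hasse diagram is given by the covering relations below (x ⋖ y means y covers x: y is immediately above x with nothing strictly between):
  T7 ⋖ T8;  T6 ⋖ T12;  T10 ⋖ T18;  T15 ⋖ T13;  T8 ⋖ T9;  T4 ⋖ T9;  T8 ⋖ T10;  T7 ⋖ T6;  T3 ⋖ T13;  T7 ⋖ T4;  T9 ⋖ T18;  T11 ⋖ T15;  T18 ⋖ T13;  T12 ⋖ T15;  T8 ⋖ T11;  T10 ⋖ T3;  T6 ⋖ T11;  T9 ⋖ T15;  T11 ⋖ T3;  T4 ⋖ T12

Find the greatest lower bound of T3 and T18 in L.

Common lower bounds of {T3, T18}: T10, T7, T8.
The greatest among these is T10.

T10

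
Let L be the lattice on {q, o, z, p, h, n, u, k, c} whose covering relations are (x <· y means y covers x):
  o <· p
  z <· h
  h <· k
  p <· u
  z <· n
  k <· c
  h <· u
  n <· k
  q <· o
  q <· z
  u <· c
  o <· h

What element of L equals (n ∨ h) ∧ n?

n ∨ h = k
k ∧ n = n

n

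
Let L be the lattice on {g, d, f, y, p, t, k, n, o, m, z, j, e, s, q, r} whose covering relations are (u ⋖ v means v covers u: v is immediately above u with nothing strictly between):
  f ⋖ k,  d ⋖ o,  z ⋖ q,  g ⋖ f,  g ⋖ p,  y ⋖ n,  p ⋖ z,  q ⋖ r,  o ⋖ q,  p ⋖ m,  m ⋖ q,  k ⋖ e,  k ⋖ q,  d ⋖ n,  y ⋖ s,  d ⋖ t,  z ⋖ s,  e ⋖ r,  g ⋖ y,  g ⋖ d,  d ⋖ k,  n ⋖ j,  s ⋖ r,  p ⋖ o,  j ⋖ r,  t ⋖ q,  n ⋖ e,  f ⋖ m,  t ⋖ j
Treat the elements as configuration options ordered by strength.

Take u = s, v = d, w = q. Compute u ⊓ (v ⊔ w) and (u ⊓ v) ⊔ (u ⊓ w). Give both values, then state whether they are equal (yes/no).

v ⊔ w = q, so u ⊓ (v ⊔ w) = s ⊓ q = z.
u ⊓ v = g and u ⊓ w = z, so (u ⊓ v) ⊔ (u ⊓ w) = g ⊔ z = z.
Equal: yes.

z; z; yes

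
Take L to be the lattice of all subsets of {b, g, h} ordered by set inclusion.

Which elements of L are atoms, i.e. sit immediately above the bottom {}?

The atoms are exactly the elements that cover {}: {b}, {g}, {h}.

{b}, {g}, {h}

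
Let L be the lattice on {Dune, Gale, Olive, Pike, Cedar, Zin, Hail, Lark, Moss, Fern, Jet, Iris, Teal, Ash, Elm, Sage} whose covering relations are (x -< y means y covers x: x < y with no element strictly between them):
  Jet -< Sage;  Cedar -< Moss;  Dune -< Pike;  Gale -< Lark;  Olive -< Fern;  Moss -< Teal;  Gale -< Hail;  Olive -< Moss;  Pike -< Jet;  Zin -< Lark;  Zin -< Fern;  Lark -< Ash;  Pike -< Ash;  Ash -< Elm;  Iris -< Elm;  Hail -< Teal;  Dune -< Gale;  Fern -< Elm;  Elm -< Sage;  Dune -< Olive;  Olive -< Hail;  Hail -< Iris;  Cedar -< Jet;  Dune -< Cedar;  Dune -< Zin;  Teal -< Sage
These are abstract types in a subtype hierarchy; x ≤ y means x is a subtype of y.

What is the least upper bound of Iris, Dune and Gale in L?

Common upper bounds of {Iris, Dune, Gale}: Elm, Iris, Sage.
The least among these is Iris.

Iris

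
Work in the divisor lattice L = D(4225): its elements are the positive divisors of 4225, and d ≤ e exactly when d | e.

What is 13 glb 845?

In the divisibility order, the meet is the greatest common divisor: gcd(13, 845) = 13.

13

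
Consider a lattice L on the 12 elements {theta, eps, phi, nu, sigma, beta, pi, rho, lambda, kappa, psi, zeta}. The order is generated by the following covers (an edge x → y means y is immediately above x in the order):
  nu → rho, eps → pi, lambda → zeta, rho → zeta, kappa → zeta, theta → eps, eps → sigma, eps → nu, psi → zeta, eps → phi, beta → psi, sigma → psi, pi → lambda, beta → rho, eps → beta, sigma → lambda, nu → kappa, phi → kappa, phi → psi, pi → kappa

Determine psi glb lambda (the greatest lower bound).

sigma

Common lower bounds of {psi, lambda}: eps, sigma, theta.
The greatest among these is sigma.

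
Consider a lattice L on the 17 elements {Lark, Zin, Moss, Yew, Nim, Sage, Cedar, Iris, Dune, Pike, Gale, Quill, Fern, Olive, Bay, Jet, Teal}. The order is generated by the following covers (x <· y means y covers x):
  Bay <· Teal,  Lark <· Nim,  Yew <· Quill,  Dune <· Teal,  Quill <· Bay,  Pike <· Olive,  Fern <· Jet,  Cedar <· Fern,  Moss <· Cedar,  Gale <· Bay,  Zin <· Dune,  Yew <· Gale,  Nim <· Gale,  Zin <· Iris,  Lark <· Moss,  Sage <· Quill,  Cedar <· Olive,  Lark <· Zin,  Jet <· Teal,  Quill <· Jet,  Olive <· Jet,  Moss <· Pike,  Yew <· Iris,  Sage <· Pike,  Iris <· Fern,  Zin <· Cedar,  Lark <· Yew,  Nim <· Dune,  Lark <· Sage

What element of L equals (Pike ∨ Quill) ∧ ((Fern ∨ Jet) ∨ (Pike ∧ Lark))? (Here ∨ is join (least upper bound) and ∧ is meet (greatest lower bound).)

Jet

Pike ∨ Quill = Jet
Fern ∨ Jet = Jet
Pike ∧ Lark = Lark
Jet ∨ Lark = Jet
Jet ∧ Jet = Jet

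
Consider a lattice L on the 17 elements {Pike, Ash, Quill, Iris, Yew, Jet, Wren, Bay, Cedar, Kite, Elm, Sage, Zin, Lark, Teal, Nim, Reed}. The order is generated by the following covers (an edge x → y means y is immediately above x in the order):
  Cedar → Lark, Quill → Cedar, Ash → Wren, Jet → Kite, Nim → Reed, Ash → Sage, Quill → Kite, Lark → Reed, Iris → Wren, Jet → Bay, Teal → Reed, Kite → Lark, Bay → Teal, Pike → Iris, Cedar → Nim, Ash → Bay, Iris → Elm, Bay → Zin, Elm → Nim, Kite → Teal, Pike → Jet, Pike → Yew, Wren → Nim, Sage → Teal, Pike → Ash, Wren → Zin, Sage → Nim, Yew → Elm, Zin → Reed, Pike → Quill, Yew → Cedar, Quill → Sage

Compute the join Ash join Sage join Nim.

Nim

Common upper bounds of {Ash, Sage, Nim}: Nim, Reed.
The least among these is Nim.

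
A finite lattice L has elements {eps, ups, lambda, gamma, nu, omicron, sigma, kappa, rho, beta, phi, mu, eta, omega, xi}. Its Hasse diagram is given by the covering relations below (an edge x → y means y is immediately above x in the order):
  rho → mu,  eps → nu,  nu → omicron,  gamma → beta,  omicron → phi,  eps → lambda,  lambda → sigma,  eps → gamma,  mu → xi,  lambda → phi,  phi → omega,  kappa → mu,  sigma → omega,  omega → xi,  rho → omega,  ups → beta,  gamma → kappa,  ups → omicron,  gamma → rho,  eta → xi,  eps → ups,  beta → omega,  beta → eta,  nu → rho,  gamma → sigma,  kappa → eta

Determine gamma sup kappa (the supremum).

Common upper bounds of {gamma, kappa}: eta, kappa, mu, xi.
The least among these is kappa.

kappa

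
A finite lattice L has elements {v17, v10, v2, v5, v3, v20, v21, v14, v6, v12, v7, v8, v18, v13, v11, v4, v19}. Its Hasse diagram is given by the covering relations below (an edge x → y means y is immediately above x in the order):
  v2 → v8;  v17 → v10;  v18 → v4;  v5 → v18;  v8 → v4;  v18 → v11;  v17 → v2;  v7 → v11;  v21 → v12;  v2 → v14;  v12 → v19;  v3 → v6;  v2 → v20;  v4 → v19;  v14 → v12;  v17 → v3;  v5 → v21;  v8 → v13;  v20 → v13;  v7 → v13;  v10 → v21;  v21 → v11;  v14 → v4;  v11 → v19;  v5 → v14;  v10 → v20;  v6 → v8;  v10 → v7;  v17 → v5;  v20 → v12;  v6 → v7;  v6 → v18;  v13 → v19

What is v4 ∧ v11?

v18

Common lower bounds of {v4, v11}: v17, v18, v3, v5, v6.
The greatest among these is v18.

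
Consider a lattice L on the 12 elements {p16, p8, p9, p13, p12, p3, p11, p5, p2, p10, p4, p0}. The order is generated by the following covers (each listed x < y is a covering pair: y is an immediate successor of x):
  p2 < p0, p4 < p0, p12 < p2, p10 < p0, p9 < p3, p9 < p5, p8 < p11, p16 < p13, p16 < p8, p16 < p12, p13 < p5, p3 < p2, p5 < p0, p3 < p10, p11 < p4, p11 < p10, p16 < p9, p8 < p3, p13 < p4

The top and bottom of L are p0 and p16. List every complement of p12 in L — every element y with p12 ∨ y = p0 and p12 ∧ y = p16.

p10, p11, p13, p4, p5

Need y with p12 ∨ y = p0 and p12 ∧ y = p16.
Checking each element gives: p10, p11, p13, p4, p5.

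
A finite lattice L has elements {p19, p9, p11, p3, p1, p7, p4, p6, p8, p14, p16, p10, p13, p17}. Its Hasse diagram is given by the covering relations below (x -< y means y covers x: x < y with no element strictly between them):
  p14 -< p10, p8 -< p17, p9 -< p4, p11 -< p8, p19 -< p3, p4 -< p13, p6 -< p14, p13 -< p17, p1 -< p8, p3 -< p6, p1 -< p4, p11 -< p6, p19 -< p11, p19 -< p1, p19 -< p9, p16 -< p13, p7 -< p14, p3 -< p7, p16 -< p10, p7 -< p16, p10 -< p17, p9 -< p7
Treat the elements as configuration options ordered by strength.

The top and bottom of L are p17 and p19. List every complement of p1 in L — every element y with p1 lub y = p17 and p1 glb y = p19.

Need y with p1 ∨ y = p17 and p1 ∧ y = p19.
Checking each element gives: p10, p14, p6.

p10, p14, p6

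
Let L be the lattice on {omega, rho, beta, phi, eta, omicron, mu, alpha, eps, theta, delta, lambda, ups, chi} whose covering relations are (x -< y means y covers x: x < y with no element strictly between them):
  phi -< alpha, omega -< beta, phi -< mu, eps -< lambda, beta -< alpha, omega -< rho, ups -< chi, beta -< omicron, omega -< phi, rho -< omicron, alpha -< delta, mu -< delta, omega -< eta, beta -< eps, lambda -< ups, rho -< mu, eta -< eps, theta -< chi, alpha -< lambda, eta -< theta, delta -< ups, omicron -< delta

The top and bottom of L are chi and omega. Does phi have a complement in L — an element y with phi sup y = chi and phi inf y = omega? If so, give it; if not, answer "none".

theta

Need y with phi ∨ y = chi and phi ∧ y = omega.
Checking each element gives: theta.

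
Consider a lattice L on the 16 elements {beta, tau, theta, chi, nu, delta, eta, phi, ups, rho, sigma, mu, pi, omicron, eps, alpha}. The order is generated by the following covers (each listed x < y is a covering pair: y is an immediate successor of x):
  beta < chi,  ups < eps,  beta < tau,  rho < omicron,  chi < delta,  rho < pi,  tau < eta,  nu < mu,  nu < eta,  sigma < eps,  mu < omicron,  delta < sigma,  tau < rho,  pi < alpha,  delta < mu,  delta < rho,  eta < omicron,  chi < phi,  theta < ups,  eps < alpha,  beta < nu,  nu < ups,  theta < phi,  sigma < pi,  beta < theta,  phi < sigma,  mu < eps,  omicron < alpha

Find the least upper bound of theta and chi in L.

phi

Common upper bounds of {theta, chi}: alpha, eps, phi, pi, sigma.
The least among these is phi.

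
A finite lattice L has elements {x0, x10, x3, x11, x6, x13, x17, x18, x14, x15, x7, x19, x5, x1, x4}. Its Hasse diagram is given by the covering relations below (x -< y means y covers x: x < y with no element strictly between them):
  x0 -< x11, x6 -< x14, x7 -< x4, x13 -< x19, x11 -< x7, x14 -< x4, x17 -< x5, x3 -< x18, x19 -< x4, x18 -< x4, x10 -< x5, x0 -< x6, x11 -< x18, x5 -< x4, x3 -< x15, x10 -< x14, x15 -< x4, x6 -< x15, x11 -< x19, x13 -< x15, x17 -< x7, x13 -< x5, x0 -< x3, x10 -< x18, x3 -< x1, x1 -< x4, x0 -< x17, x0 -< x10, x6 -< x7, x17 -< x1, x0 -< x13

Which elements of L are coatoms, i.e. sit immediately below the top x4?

The coatoms are exactly the elements covered by x4: x1, x14, x15, x18, x19, x5, x7.

x1, x14, x15, x18, x19, x5, x7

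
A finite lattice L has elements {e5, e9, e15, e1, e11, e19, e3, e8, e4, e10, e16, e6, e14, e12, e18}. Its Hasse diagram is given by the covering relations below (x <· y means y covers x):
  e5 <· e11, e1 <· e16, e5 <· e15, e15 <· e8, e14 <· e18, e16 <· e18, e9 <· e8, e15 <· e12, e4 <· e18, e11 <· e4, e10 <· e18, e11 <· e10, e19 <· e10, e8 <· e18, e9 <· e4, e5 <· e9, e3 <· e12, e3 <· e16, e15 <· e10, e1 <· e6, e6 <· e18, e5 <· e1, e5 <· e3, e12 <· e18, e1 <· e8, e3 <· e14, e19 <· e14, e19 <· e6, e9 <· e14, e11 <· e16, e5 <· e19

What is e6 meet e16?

e1

Common lower bounds of {e6, e16}: e1, e5.
The greatest among these is e1.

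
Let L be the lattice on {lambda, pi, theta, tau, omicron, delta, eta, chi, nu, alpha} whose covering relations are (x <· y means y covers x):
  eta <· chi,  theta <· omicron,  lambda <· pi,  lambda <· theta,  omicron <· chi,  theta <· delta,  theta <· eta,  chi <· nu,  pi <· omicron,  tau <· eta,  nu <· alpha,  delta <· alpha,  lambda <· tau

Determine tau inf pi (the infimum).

Common lower bounds of {tau, pi}: lambda.
The greatest among these is lambda.

lambda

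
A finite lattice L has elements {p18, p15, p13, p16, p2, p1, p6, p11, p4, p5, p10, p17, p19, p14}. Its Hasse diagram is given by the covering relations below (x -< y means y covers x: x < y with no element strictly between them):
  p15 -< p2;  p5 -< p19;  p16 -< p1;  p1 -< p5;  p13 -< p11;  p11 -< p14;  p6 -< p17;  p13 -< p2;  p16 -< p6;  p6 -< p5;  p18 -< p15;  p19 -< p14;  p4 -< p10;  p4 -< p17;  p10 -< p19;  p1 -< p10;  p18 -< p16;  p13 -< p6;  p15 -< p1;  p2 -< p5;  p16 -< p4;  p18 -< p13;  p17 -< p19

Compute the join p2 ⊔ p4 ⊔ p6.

p19

Common upper bounds of {p2, p4, p6}: p14, p19.
The least among these is p19.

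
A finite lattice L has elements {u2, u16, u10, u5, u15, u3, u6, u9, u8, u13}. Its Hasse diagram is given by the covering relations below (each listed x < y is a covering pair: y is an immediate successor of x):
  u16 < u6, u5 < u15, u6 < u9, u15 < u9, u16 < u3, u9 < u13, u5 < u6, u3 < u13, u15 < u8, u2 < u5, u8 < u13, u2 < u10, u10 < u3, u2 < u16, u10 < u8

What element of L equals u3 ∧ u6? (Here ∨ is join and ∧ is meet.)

u3 ∧ u6 = u16

u16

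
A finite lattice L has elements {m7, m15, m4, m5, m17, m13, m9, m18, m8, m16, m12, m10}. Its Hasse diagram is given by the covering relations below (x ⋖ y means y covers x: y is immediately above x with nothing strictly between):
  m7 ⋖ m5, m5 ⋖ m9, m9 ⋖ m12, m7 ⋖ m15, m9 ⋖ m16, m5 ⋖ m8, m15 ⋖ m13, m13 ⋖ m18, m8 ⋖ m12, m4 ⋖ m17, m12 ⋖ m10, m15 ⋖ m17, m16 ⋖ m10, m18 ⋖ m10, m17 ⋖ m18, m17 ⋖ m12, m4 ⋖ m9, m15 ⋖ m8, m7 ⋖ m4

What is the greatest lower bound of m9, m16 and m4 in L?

Common lower bounds of {m9, m16, m4}: m4, m7.
The greatest among these is m4.

m4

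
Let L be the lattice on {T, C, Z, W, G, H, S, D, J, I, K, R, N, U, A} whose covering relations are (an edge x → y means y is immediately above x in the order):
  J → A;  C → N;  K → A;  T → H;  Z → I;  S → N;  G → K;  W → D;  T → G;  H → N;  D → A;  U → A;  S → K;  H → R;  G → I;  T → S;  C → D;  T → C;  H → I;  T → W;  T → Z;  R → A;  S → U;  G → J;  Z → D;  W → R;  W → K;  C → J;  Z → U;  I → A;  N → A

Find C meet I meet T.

T

Common lower bounds of {C, I, T}: T.
The greatest among these is T.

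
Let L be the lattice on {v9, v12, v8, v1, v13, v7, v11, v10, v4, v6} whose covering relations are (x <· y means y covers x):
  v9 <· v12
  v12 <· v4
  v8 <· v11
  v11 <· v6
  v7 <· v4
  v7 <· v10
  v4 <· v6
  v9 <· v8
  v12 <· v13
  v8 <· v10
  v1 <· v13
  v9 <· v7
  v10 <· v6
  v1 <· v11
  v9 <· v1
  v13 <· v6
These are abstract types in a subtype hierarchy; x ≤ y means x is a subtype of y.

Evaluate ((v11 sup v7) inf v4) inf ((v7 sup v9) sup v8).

v11 ∨ v7 = v6
v6 ∧ v4 = v4
v7 ∨ v9 = v7
v7 ∨ v8 = v10
v4 ∧ v10 = v7

v7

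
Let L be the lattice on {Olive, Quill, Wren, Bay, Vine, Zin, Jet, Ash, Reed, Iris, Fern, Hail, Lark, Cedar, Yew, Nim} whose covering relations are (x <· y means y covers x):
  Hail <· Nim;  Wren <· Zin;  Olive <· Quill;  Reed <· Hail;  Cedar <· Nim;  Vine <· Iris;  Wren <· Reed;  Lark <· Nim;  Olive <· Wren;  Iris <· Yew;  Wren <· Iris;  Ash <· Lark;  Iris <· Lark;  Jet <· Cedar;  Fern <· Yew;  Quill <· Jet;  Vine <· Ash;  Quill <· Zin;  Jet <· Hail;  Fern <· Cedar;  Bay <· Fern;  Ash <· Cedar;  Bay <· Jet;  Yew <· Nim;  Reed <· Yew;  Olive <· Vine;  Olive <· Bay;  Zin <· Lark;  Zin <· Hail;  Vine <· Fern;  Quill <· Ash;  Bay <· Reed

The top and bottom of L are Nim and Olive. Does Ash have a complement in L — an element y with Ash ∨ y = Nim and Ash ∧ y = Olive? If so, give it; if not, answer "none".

Reed

Need y with Ash ∨ y = Nim and Ash ∧ y = Olive.
Checking each element gives: Reed.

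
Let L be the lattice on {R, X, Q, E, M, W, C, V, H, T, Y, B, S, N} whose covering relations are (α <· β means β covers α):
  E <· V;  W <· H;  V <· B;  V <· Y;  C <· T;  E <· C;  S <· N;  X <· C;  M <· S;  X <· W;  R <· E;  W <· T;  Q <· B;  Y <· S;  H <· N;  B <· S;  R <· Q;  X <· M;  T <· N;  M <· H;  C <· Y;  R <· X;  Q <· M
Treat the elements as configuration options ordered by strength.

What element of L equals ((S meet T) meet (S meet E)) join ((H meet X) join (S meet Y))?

Y

S ∧ T = C
S ∧ E = E
C ∧ E = E
H ∧ X = X
S ∧ Y = Y
X ∨ Y = Y
E ∨ Y = Y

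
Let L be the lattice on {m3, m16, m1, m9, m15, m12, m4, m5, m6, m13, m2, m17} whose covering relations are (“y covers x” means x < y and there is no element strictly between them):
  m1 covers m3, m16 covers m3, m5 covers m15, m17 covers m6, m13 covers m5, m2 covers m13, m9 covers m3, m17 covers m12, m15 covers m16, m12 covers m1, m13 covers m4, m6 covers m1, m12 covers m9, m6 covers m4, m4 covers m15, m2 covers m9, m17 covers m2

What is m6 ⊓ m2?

Common lower bounds of {m6, m2}: m15, m16, m3, m4.
The greatest among these is m4.

m4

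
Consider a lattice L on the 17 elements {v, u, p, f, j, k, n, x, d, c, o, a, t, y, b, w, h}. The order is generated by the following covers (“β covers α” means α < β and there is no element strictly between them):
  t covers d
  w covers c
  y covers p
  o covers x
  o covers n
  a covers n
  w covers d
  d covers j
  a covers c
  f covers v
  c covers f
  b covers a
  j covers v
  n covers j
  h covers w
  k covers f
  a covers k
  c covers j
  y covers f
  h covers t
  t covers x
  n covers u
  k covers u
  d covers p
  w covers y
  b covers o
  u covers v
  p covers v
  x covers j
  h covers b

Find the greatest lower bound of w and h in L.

w

Common lower bounds of {w, h}: c, d, f, j, p, v, w, y.
The greatest among these is w.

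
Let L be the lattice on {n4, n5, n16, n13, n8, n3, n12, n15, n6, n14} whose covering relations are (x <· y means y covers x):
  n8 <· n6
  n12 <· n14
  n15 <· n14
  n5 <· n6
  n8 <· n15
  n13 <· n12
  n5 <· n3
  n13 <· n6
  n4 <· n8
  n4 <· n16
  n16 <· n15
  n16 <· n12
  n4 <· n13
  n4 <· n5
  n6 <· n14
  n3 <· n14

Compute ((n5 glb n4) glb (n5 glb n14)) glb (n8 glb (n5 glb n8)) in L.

n4

n5 ∧ n4 = n4
n5 ∧ n14 = n5
n4 ∧ n5 = n4
n5 ∧ n8 = n4
n8 ∧ n4 = n4
n4 ∧ n4 = n4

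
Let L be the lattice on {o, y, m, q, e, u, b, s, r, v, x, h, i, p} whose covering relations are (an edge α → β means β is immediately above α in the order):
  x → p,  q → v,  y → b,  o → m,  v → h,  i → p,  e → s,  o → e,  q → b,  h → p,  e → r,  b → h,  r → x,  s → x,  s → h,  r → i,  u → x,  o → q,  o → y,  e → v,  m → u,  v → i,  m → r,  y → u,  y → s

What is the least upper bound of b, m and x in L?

p

Common upper bounds of {b, m, x}: p.
The least among these is p.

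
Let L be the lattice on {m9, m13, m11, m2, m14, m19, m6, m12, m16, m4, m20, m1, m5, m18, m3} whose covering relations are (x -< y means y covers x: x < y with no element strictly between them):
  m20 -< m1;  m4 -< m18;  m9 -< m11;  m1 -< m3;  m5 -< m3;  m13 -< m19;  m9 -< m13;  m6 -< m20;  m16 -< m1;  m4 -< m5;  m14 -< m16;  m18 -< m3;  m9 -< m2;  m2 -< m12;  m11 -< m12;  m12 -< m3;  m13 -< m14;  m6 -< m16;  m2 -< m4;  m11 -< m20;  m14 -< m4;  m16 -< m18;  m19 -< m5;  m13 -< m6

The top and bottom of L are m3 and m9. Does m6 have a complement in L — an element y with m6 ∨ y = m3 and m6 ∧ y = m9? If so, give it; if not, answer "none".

Need y with m6 ∨ y = m3 and m6 ∧ y = m9.
Checking each element gives: m12.

m12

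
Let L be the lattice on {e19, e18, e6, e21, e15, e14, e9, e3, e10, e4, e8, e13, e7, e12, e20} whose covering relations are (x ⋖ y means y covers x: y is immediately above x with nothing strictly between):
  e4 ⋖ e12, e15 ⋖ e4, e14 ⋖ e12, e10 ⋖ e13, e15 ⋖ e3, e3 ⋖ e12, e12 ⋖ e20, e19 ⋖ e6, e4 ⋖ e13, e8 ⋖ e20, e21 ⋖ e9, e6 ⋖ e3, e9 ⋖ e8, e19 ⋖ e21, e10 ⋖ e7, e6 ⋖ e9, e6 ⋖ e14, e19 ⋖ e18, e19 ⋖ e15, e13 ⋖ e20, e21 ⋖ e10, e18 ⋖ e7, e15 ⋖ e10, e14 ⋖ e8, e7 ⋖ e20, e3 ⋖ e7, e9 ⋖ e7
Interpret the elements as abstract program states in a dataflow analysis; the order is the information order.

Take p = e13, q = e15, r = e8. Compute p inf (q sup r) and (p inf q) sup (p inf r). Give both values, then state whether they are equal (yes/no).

q sup r = e20, so p inf (q sup r) = e13 inf e20 = e13.
p inf q = e15 and p inf r = e21, so (p inf q) sup (p inf r) = e15 sup e21 = e10.
Equal: no.

e13; e10; no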